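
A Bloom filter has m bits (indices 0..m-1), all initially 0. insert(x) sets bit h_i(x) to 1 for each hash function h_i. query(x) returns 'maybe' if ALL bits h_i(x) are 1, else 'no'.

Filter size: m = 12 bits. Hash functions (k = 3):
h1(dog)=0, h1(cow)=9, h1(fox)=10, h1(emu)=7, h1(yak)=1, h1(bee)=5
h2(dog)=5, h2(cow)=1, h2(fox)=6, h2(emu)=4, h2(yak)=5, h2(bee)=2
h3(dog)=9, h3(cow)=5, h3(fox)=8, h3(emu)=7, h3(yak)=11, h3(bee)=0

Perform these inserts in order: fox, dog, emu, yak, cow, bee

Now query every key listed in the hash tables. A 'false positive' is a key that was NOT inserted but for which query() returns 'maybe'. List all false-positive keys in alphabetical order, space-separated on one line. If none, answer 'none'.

Start: bits=000000000000
After insert 'fox': sets bits 6 8 10 -> bits=000000101010
After insert 'dog': sets bits 0 5 9 -> bits=100001101110
After insert 'emu': sets bits 4 7 -> bits=100011111110
After insert 'yak': sets bits 1 5 11 -> bits=110011111111
After insert 'cow': sets bits 1 5 9 -> bits=110011111111
After insert 'bee': sets bits 0 2 5 -> bits=111011111111
Not inserted: (none) — query each against bits=111011111111:
False positives (alphabetical): none

Answer: none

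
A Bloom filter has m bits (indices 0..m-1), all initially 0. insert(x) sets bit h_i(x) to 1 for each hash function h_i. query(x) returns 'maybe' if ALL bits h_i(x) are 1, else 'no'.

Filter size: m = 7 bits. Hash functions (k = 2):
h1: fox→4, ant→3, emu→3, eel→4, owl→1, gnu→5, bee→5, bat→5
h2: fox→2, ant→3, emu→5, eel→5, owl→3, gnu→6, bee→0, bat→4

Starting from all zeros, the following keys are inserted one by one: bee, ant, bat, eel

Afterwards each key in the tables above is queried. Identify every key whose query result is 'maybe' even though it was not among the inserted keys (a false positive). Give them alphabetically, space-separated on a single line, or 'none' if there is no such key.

Answer: emu

Derivation:
Start: bits=0000000
After insert 'bee': sets bits 0 5 -> bits=1000010
After insert 'ant': sets bits 3 -> bits=1001010
After insert 'bat': sets bits 4 5 -> bits=1001110
After insert 'eel': sets bits 4 5 -> bits=1001110
Not inserted: emu fox gnu owl — query each against bits=1001110:
query emu: checks bit3=1, bit5=1 (all 1) -> maybe => FALSE POSITIVE
query fox: checks bit2=0, bit4=1 (has a 0) -> no => not a false positive
query gnu: checks bit5=1, bit6=0 (has a 0) -> no => not a false positive
query owl: checks bit1=0, bit3=1 (has a 0) -> no => not a false positive
False positives (alphabetical): emu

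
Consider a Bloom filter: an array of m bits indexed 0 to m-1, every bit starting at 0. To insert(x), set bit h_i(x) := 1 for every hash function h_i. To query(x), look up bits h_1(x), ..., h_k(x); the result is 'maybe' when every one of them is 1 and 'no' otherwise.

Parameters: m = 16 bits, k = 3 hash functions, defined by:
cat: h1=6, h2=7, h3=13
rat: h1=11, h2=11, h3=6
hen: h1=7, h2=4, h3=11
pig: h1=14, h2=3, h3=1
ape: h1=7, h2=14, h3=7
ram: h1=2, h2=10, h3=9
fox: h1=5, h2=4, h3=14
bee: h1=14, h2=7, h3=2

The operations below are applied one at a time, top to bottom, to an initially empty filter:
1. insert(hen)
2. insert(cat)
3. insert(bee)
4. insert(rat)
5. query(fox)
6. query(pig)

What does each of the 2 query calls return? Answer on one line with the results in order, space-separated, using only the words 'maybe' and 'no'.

Answer: no no

Derivation:
Start: bits=0000000000000000
Op 1: insert hen -> sets bits 4 7 11 -> bits=0000100100010000
Op 2: insert cat -> sets bits 6 7 13 -> bits=0000101100010100
Op 3: insert bee -> sets bits 2 7 14 -> bits=0010101100010110
Op 4: insert rat -> sets bits 6 11 -> bits=0010101100010110
Op 5: query fox -> checks bit4=1, bit5=0, bit14=1 (has a 0) -> no
Op 6: query pig -> checks bit1=0, bit3=0, bit14=1 (has a 0) -> no
Query results in order: no no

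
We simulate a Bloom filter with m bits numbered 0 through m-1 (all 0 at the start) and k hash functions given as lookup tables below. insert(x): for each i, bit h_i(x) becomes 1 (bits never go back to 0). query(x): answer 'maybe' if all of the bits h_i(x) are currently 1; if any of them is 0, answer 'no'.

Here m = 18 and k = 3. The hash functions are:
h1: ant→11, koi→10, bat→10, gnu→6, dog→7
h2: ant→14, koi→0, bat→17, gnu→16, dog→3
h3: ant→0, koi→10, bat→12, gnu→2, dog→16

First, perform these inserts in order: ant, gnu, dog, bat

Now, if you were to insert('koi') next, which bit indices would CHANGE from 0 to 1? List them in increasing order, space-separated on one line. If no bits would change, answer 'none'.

Start: bits=000000000000000000
After insert 'ant': sets bits 0 11 14 -> bits=100000000001001000
After insert 'gnu': sets bits 2 6 16 -> bits=101000100001001010
After insert 'dog': sets bits 3 7 16 -> bits=101100110001001010
After insert 'bat': sets bits 10 12 17 -> bits=101100110011101011
insert 'koi' would touch bits 0 10; currently bit0=1, bit10=1
Bits that are 0 among those (would change 0->1): none

Answer: none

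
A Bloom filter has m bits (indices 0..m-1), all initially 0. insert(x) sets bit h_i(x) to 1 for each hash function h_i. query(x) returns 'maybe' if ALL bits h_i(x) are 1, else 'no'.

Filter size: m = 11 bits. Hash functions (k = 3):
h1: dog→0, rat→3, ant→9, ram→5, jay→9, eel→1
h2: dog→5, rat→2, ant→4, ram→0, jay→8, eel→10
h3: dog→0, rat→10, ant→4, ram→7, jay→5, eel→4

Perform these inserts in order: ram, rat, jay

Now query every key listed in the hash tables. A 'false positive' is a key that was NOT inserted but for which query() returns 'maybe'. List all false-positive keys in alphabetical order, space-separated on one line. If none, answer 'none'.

Start: bits=00000000000
After insert 'ram': sets bits 0 5 7 -> bits=10000101000
After insert 'rat': sets bits 2 3 10 -> bits=10110101001
After insert 'jay': sets bits 5 8 9 -> bits=10110101111
Not inserted: ant dog eel — query each against bits=10110101111:
query ant: checks bit4=0, bit9=1 (has a 0) -> no => not a false positive
query dog: checks bit0=1, bit5=1 (all 1) -> maybe => FALSE POSITIVE
query eel: checks bit1=0, bit4=0, bit10=1 (has a 0) -> no => not a false positive
False positives (alphabetical): dog

Answer: dog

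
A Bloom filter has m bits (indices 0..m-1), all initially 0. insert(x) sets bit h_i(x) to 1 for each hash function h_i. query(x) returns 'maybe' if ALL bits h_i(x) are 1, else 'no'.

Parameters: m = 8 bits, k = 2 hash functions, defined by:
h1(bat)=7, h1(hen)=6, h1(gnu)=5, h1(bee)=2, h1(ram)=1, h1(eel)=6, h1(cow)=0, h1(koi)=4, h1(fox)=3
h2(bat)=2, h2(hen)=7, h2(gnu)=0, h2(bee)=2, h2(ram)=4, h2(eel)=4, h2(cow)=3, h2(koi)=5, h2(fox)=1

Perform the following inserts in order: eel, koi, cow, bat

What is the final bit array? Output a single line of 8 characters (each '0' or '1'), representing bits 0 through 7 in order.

Answer: 10111111

Derivation:
Start: bits=00000000
After insert 'eel': sets bits 4 6 -> bits=00001010
After insert 'koi': sets bits 4 5 -> bits=00001110
After insert 'cow': sets bits 0 3 -> bits=10011110
After insert 'bat': sets bits 2 7 -> bits=10111111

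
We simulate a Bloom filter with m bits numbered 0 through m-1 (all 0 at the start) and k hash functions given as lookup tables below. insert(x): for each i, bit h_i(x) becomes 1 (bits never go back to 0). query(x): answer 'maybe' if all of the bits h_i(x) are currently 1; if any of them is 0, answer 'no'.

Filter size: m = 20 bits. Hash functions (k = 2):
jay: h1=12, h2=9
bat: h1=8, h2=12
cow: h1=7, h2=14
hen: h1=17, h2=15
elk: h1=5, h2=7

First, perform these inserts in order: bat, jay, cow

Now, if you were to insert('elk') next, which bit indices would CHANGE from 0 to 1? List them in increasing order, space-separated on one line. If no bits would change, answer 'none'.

Start: bits=00000000000000000000
After insert 'bat': sets bits 8 12 -> bits=00000000100010000000
After insert 'jay': sets bits 9 12 -> bits=00000000110010000000
After insert 'cow': sets bits 7 14 -> bits=00000001110010100000
insert 'elk' would touch bits 5 7; currently bit5=0, bit7=1
Bits that are 0 among those (would change 0->1): 5

Answer: 5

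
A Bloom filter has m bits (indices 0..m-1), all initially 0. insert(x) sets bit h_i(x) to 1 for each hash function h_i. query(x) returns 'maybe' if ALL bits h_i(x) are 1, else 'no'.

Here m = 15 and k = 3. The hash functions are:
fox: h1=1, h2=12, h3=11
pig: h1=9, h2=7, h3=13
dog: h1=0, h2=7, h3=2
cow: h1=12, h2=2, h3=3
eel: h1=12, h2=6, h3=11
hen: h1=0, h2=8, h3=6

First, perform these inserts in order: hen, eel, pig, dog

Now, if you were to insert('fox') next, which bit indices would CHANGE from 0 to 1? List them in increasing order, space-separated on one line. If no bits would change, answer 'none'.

Answer: 1

Derivation:
Start: bits=000000000000000
After insert 'hen': sets bits 0 6 8 -> bits=100000101000000
After insert 'eel': sets bits 6 11 12 -> bits=100000101001100
After insert 'pig': sets bits 7 9 13 -> bits=100000111101110
After insert 'dog': sets bits 0 2 7 -> bits=101000111101110
insert 'fox' would touch bits 1 11 12; currently bit1=0, bit11=1, bit12=1
Bits that are 0 among those (would change 0->1): 1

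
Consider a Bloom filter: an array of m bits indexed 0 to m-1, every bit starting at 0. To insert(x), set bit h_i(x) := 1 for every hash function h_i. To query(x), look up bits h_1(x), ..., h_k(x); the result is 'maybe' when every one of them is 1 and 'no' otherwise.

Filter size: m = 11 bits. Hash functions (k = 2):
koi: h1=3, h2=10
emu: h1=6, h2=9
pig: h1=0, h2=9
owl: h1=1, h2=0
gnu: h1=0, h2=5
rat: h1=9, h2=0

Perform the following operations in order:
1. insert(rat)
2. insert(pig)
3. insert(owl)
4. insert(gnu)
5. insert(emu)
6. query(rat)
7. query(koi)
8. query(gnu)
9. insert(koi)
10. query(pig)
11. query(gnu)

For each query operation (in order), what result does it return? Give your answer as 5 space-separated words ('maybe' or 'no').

Start: bits=00000000000
Op 1: insert rat -> sets bits 0 9 -> bits=10000000010
Op 2: insert pig -> sets bits 0 9 -> bits=10000000010
Op 3: insert owl -> sets bits 0 1 -> bits=11000000010
Op 4: insert gnu -> sets bits 0 5 -> bits=11000100010
Op 5: insert emu -> sets bits 6 9 -> bits=11000110010
Op 6: query rat -> checks bit0=1, bit9=1 (all 1) -> maybe
Op 7: query koi -> checks bit3=0, bit10=0 (has a 0) -> no
Op 8: query gnu -> checks bit0=1, bit5=1 (all 1) -> maybe
Op 9: insert koi -> sets bits 3 10 -> bits=11010110011
Op 10: query pig -> checks bit0=1, bit9=1 (all 1) -> maybe
Op 11: query gnu -> checks bit0=1, bit5=1 (all 1) -> maybe
Query results in order: maybe no maybe maybe maybe

Answer: maybe no maybe maybe maybe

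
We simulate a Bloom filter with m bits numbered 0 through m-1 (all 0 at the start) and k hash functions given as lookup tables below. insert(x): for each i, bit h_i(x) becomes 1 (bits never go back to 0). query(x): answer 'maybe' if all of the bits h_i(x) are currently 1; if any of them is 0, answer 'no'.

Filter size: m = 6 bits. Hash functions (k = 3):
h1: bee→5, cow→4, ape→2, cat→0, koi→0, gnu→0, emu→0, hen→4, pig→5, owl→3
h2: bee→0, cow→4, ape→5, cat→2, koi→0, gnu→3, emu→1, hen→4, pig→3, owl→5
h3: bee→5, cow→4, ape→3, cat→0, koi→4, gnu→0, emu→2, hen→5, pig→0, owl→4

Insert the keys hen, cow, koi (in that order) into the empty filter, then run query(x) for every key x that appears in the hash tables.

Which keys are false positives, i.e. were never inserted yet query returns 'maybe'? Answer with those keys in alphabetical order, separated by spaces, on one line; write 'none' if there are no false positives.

Answer: bee

Derivation:
Start: bits=000000
After insert 'hen': sets bits 4 5 -> bits=000011
After insert 'cow': sets bits 4 -> bits=000011
After insert 'koi': sets bits 0 4 -> bits=100011
Not inserted: ape bee cat emu gnu owl pig — query each against bits=100011:
query ape: checks bit2=0, bit3=0, bit5=1 (has a 0) -> no => not a false positive
query bee: checks bit0=1, bit5=1 (all 1) -> maybe => FALSE POSITIVE
query cat: checks bit0=1, bit2=0 (has a 0) -> no => not a false positive
query emu: checks bit0=1, bit1=0, bit2=0 (has a 0) -> no => not a false positive
query gnu: checks bit0=1, bit3=0 (has a 0) -> no => not a false positive
query owl: checks bit3=0, bit4=1, bit5=1 (has a 0) -> no => not a false positive
query pig: checks bit0=1, bit3=0, bit5=1 (has a 0) -> no => not a false positive
False positives (alphabetical): bee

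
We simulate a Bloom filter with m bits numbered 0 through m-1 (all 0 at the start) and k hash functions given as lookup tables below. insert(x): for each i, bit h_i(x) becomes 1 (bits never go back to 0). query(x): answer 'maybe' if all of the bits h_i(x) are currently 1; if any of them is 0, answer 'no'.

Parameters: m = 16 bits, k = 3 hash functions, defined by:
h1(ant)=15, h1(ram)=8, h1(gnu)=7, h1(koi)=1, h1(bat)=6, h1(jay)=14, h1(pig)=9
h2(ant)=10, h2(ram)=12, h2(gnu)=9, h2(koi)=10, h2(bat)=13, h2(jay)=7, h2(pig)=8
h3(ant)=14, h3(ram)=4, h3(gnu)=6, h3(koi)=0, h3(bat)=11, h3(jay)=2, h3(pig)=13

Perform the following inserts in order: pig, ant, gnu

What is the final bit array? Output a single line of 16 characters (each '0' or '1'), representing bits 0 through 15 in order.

Start: bits=0000000000000000
After insert 'pig': sets bits 8 9 13 -> bits=0000000011000100
After insert 'ant': sets bits 10 14 15 -> bits=0000000011100111
After insert 'gnu': sets bits 6 7 9 -> bits=0000001111100111

Answer: 0000001111100111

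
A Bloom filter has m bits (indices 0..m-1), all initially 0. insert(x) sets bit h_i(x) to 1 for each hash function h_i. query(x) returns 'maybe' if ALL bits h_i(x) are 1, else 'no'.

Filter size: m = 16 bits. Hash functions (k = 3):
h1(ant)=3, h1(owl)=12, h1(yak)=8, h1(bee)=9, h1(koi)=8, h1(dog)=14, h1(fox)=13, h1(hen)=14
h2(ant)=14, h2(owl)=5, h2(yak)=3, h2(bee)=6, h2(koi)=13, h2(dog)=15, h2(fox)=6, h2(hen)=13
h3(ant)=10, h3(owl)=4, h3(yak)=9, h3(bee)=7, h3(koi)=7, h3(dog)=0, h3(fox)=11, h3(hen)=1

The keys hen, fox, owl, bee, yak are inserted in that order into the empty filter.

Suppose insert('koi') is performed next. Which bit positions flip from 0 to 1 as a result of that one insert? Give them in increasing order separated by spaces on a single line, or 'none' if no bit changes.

Answer: none

Derivation:
Start: bits=0000000000000000
After insert 'hen': sets bits 1 13 14 -> bits=0100000000000110
After insert 'fox': sets bits 6 11 13 -> bits=0100001000010110
After insert 'owl': sets bits 4 5 12 -> bits=0100111000011110
After insert 'bee': sets bits 6 7 9 -> bits=0100111101011110
After insert 'yak': sets bits 3 8 9 -> bits=0101111111011110
insert 'koi' would touch bits 7 8 13; currently bit7=1, bit8=1, bit13=1
Bits that are 0 among those (would change 0->1): none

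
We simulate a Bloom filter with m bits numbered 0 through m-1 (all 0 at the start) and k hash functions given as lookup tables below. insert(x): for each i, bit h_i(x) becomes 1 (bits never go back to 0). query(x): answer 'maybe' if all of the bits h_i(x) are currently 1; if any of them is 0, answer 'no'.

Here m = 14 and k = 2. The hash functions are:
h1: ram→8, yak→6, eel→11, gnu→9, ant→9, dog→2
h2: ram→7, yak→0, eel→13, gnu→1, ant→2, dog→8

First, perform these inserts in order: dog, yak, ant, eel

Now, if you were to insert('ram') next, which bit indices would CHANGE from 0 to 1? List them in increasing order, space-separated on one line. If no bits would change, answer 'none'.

Start: bits=00000000000000
After insert 'dog': sets bits 2 8 -> bits=00100000100000
After insert 'yak': sets bits 0 6 -> bits=10100010100000
After insert 'ant': sets bits 2 9 -> bits=10100010110000
After insert 'eel': sets bits 11 13 -> bits=10100010110101
insert 'ram' would touch bits 7 8; currently bit7=0, bit8=1
Bits that are 0 among those (would change 0->1): 7

Answer: 7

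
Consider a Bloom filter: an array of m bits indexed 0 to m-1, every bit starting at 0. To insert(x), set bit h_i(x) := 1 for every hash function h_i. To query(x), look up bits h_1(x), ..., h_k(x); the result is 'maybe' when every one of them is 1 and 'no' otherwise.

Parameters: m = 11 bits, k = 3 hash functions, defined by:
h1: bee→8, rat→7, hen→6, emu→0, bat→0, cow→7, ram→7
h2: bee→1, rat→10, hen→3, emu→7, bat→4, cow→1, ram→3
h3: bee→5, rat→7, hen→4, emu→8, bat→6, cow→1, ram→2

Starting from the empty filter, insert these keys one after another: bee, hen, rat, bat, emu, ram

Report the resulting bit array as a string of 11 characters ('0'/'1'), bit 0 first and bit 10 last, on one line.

Start: bits=00000000000
After insert 'bee': sets bits 1 5 8 -> bits=01000100100
After insert 'hen': sets bits 3 4 6 -> bits=01011110100
After insert 'rat': sets bits 7 10 -> bits=01011111101
After insert 'bat': sets bits 0 4 6 -> bits=11011111101
After insert 'emu': sets bits 0 7 8 -> bits=11011111101
After insert 'ram': sets bits 2 3 7 -> bits=11111111101

Answer: 11111111101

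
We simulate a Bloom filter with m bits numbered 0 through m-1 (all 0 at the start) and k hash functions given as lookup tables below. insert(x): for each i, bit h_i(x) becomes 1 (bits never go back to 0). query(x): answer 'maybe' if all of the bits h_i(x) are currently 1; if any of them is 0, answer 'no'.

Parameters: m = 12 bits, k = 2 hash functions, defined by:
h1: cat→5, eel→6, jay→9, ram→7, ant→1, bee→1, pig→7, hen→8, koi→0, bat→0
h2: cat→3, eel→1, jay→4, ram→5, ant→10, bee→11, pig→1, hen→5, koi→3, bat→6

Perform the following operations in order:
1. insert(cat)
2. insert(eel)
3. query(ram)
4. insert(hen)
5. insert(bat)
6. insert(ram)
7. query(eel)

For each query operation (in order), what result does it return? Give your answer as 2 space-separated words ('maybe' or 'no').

Start: bits=000000000000
Op 1: insert cat -> sets bits 3 5 -> bits=000101000000
Op 2: insert eel -> sets bits 1 6 -> bits=010101100000
Op 3: query ram -> checks bit5=1, bit7=0 (has a 0) -> no
Op 4: insert hen -> sets bits 5 8 -> bits=010101101000
Op 5: insert bat -> sets bits 0 6 -> bits=110101101000
Op 6: insert ram -> sets bits 5 7 -> bits=110101111000
Op 7: query eel -> checks bit1=1, bit6=1 (all 1) -> maybe
Query results in order: no maybe

Answer: no maybe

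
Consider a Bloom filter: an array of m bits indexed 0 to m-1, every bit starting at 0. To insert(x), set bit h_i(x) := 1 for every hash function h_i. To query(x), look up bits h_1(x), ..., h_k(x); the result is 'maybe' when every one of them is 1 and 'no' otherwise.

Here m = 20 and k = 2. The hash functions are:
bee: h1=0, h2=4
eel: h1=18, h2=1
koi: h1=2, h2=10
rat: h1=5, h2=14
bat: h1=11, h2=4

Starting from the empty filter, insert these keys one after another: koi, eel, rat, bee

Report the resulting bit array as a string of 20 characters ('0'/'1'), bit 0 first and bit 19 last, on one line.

Answer: 11101100001000100010

Derivation:
Start: bits=00000000000000000000
After insert 'koi': sets bits 2 10 -> bits=00100000001000000000
After insert 'eel': sets bits 1 18 -> bits=01100000001000000010
After insert 'rat': sets bits 5 14 -> bits=01100100001000100010
After insert 'bee': sets bits 0 4 -> bits=11101100001000100010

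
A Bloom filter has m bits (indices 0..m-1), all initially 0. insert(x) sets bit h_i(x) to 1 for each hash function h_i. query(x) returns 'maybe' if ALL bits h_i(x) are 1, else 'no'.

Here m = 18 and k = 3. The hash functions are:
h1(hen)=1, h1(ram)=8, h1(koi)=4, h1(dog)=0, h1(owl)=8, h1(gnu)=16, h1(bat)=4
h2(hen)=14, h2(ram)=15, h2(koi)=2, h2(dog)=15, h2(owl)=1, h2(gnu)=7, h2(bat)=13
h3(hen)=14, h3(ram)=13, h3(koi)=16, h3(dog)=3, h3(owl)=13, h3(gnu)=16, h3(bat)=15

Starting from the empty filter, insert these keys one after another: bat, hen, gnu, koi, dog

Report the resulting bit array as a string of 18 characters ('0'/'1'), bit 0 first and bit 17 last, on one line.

Answer: 111110010000011110

Derivation:
Start: bits=000000000000000000
After insert 'bat': sets bits 4 13 15 -> bits=000010000000010100
After insert 'hen': sets bits 1 14 -> bits=010010000000011100
After insert 'gnu': sets bits 7 16 -> bits=010010010000011110
After insert 'koi': sets bits 2 4 16 -> bits=011010010000011110
After insert 'dog': sets bits 0 3 15 -> bits=111110010000011110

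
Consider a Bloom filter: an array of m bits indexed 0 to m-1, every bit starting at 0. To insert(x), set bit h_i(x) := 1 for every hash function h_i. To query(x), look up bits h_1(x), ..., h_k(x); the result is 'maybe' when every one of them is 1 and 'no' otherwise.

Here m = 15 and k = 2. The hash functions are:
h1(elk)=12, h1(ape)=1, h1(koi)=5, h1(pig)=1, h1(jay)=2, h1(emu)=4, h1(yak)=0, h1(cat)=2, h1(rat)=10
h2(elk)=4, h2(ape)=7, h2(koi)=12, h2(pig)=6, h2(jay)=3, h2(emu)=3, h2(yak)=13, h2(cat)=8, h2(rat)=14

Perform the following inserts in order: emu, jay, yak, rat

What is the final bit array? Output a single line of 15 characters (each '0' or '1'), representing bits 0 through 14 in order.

Start: bits=000000000000000
After insert 'emu': sets bits 3 4 -> bits=000110000000000
After insert 'jay': sets bits 2 3 -> bits=001110000000000
After insert 'yak': sets bits 0 13 -> bits=101110000000010
After insert 'rat': sets bits 10 14 -> bits=101110000010011

Answer: 101110000010011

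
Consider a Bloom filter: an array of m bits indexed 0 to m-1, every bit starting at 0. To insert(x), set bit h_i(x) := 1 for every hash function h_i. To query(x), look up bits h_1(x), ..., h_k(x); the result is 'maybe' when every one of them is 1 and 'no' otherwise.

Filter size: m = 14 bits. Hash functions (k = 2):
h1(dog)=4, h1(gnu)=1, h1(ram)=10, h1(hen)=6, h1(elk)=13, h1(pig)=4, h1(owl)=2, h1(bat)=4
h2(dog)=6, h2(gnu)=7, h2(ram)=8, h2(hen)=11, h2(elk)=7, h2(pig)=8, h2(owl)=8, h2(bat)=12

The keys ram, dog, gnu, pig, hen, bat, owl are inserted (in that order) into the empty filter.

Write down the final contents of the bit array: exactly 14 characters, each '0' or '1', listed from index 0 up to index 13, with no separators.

Start: bits=00000000000000
After insert 'ram': sets bits 8 10 -> bits=00000000101000
After insert 'dog': sets bits 4 6 -> bits=00001010101000
After insert 'gnu': sets bits 1 7 -> bits=01001011101000
After insert 'pig': sets bits 4 8 -> bits=01001011101000
After insert 'hen': sets bits 6 11 -> bits=01001011101100
After insert 'bat': sets bits 4 12 -> bits=01001011101110
After insert 'owl': sets bits 2 8 -> bits=01101011101110

Answer: 01101011101110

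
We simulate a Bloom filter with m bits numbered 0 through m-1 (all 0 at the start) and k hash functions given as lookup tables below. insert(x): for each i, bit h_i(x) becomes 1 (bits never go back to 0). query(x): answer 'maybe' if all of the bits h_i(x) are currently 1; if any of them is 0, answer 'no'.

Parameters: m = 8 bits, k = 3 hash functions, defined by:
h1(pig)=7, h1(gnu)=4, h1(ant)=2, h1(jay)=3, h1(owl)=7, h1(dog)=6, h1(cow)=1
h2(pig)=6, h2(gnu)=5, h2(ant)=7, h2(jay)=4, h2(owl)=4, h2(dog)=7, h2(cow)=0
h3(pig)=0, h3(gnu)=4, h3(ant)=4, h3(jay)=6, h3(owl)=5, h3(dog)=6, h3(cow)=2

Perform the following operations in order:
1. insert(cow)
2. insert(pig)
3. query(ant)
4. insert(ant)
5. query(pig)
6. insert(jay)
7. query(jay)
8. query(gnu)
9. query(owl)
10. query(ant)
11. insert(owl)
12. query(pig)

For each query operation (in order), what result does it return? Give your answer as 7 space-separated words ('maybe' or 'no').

Answer: no maybe maybe no no maybe maybe

Derivation:
Start: bits=00000000
Op 1: insert cow -> sets bits 0 1 2 -> bits=11100000
Op 2: insert pig -> sets bits 0 6 7 -> bits=11100011
Op 3: query ant -> checks bit2=1, bit4=0, bit7=1 (has a 0) -> no
Op 4: insert ant -> sets bits 2 4 7 -> bits=11101011
Op 5: query pig -> checks bit0=1, bit6=1, bit7=1 (all 1) -> maybe
Op 6: insert jay -> sets bits 3 4 6 -> bits=11111011
Op 7: query jay -> checks bit3=1, bit4=1, bit6=1 (all 1) -> maybe
Op 8: query gnu -> checks bit4=1, bit5=0 (has a 0) -> no
Op 9: query owl -> checks bit4=1, bit5=0, bit7=1 (has a 0) -> no
Op 10: query ant -> checks bit2=1, bit4=1, bit7=1 (all 1) -> maybe
Op 11: insert owl -> sets bits 4 5 7 -> bits=11111111
Op 12: query pig -> checks bit0=1, bit6=1, bit7=1 (all 1) -> maybe
Query results in order: no maybe maybe no no maybe maybe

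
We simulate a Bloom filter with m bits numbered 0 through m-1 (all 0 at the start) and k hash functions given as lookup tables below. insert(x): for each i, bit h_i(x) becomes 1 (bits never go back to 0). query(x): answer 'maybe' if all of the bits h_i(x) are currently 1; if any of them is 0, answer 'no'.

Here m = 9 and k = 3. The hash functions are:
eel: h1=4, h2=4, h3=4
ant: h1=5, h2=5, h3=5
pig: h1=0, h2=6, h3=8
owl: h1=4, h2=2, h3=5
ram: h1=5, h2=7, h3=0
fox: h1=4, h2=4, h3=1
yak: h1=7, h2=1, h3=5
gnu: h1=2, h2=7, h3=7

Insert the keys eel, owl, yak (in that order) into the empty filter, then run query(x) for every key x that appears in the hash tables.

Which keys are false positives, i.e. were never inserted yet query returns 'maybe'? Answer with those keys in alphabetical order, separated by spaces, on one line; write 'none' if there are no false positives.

Start: bits=000000000
After insert 'eel': sets bits 4 -> bits=000010000
After insert 'owl': sets bits 2 4 5 -> bits=001011000
After insert 'yak': sets bits 1 5 7 -> bits=011011010
Not inserted: ant fox gnu pig ram — query each against bits=011011010:
query ant: checks bit5=1 (all 1) -> maybe => FALSE POSITIVE
query fox: checks bit1=1, bit4=1 (all 1) -> maybe => FALSE POSITIVE
query gnu: checks bit2=1, bit7=1 (all 1) -> maybe => FALSE POSITIVE
query pig: checks bit0=0, bit6=0, bit8=0 (has a 0) -> no => not a false positive
query ram: checks bit0=0, bit5=1, bit7=1 (has a 0) -> no => not a false positive
False positives (alphabetical): ant fox gnu

Answer: ant fox gnu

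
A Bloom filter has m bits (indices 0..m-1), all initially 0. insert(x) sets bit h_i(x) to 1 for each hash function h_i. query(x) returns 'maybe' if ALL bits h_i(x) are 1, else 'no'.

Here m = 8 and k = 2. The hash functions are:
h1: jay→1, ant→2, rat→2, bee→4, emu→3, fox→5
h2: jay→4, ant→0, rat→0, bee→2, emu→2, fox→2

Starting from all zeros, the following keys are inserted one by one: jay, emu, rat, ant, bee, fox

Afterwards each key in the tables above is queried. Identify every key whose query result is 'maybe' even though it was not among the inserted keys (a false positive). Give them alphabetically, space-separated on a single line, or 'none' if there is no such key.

Answer: none

Derivation:
Start: bits=00000000
After insert 'jay': sets bits 1 4 -> bits=01001000
After insert 'emu': sets bits 2 3 -> bits=01111000
After insert 'rat': sets bits 0 2 -> bits=11111000
After insert 'ant': sets bits 0 2 -> bits=11111000
After insert 'bee': sets bits 2 4 -> bits=11111000
After insert 'fox': sets bits 2 5 -> bits=11111100
Not inserted: (none) — query each against bits=11111100:
False positives (alphabetical): none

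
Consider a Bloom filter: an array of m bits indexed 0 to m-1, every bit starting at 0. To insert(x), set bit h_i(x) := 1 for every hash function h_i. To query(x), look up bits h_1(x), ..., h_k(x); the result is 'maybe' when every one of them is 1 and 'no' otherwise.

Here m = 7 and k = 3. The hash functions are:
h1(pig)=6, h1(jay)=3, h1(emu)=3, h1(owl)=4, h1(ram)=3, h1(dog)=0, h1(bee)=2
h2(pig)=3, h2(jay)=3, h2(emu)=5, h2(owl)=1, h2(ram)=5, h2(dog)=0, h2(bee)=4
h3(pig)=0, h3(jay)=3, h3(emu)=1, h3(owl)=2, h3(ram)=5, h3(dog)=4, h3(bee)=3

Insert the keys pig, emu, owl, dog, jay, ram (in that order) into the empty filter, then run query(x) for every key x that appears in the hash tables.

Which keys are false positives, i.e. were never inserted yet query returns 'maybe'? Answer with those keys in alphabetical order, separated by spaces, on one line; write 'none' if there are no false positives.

Start: bits=0000000
After insert 'pig': sets bits 0 3 6 -> bits=1001001
After insert 'emu': sets bits 1 3 5 -> bits=1101011
After insert 'owl': sets bits 1 2 4 -> bits=1111111
After insert 'dog': sets bits 0 4 -> bits=1111111
After insert 'jay': sets bits 3 -> bits=1111111
After insert 'ram': sets bits 3 5 -> bits=1111111
Not inserted: bee — query each against bits=1111111:
query bee: checks bit2=1, bit3=1, bit4=1 (all 1) -> maybe => FALSE POSITIVE
False positives (alphabetical): bee

Answer: bee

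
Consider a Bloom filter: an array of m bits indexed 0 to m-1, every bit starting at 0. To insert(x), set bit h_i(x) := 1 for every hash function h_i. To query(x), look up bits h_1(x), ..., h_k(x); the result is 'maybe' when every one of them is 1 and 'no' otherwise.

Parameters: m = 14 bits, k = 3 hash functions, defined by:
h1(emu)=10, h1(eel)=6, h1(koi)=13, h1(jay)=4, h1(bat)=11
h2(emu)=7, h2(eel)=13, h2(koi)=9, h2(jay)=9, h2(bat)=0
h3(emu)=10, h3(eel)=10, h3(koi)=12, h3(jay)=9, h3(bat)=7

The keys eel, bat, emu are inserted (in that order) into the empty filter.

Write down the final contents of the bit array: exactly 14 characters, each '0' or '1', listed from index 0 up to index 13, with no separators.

Start: bits=00000000000000
After insert 'eel': sets bits 6 10 13 -> bits=00000010001001
After insert 'bat': sets bits 0 7 11 -> bits=10000011001101
After insert 'emu': sets bits 7 10 -> bits=10000011001101

Answer: 10000011001101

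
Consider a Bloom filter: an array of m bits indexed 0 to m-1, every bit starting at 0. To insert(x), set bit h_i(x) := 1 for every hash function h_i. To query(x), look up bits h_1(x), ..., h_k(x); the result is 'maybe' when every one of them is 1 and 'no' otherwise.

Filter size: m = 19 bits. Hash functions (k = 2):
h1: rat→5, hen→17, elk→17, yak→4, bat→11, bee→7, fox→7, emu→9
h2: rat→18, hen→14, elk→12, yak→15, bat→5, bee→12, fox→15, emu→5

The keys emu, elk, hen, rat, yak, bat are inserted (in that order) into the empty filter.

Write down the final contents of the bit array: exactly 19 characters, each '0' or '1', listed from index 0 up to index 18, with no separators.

Answer: 0000110001011011011

Derivation:
Start: bits=0000000000000000000
After insert 'emu': sets bits 5 9 -> bits=0000010001000000000
After insert 'elk': sets bits 12 17 -> bits=0000010001001000010
After insert 'hen': sets bits 14 17 -> bits=0000010001001010010
After insert 'rat': sets bits 5 18 -> bits=0000010001001010011
After insert 'yak': sets bits 4 15 -> bits=0000110001001011011
After insert 'bat': sets bits 5 11 -> bits=0000110001011011011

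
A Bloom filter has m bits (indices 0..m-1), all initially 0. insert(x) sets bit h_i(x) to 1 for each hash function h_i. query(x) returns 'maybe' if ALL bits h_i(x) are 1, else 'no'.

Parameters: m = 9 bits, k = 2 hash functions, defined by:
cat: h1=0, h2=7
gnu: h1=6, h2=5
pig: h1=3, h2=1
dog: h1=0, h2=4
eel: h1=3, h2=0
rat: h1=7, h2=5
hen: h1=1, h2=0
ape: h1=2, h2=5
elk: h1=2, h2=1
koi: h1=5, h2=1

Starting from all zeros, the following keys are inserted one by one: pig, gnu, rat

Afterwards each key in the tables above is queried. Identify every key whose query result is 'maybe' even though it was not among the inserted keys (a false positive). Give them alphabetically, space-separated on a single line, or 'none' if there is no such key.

Start: bits=000000000
After insert 'pig': sets bits 1 3 -> bits=010100000
After insert 'gnu': sets bits 5 6 -> bits=010101100
After insert 'rat': sets bits 5 7 -> bits=010101110
Not inserted: ape cat dog eel elk hen koi — query each against bits=010101110:
query ape: checks bit2=0, bit5=1 (has a 0) -> no => not a false positive
query cat: checks bit0=0, bit7=1 (has a 0) -> no => not a false positive
query dog: checks bit0=0, bit4=0 (has a 0) -> no => not a false positive
query eel: checks bit0=0, bit3=1 (has a 0) -> no => not a false positive
query elk: checks bit1=1, bit2=0 (has a 0) -> no => not a false positive
query hen: checks bit0=0, bit1=1 (has a 0) -> no => not a false positive
query koi: checks bit1=1, bit5=1 (all 1) -> maybe => FALSE POSITIVE
False positives (alphabetical): koi

Answer: koi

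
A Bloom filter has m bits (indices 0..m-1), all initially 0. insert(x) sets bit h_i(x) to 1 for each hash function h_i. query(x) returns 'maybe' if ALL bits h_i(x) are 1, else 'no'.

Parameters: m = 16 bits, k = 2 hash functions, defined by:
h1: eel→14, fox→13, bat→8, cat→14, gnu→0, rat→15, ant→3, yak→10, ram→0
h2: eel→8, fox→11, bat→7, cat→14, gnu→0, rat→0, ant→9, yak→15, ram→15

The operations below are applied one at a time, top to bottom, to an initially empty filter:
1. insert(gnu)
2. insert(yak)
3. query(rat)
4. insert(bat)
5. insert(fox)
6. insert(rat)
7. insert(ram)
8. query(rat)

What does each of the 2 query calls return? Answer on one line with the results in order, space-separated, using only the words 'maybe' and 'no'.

Start: bits=0000000000000000
Op 1: insert gnu -> sets bits 0 -> bits=1000000000000000
Op 2: insert yak -> sets bits 10 15 -> bits=1000000000100001
Op 3: query rat -> checks bit0=1, bit15=1 (all 1) -> maybe
Op 4: insert bat -> sets bits 7 8 -> bits=1000000110100001
Op 5: insert fox -> sets bits 11 13 -> bits=1000000110110101
Op 6: insert rat -> sets bits 0 15 -> bits=1000000110110101
Op 7: insert ram -> sets bits 0 15 -> bits=1000000110110101
Op 8: query rat -> checks bit0=1, bit15=1 (all 1) -> maybe
Query results in order: maybe maybe

Answer: maybe maybe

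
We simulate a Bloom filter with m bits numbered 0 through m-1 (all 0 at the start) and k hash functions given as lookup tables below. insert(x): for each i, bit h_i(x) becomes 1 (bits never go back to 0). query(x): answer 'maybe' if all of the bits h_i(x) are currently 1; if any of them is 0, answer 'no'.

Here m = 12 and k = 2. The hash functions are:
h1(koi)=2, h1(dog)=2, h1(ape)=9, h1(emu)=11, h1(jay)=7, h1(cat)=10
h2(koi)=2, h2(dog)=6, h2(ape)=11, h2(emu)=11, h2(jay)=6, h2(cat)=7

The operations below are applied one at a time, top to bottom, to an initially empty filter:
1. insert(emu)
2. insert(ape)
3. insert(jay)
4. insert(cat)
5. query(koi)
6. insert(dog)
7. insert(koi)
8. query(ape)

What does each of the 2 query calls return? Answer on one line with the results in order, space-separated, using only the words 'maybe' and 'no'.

Answer: no maybe

Derivation:
Start: bits=000000000000
Op 1: insert emu -> sets bits 11 -> bits=000000000001
Op 2: insert ape -> sets bits 9 11 -> bits=000000000101
Op 3: insert jay -> sets bits 6 7 -> bits=000000110101
Op 4: insert cat -> sets bits 7 10 -> bits=000000110111
Op 5: query koi -> checks bit2=0 (has a 0) -> no
Op 6: insert dog -> sets bits 2 6 -> bits=001000110111
Op 7: insert koi -> sets bits 2 -> bits=001000110111
Op 8: query ape -> checks bit9=1, bit11=1 (all 1) -> maybe
Query results in order: no maybe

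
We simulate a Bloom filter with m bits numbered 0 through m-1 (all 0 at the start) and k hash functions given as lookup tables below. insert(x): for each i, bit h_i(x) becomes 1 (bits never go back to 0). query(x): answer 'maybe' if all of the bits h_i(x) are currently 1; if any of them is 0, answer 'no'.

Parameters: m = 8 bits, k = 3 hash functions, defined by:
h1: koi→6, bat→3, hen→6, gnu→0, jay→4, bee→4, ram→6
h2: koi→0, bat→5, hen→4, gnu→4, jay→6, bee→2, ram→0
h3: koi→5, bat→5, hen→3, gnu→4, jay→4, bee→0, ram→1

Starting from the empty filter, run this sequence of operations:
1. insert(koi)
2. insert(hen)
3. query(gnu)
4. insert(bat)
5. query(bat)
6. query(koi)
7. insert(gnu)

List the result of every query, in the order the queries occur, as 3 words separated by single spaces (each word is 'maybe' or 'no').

Start: bits=00000000
Op 1: insert koi -> sets bits 0 5 6 -> bits=10000110
Op 2: insert hen -> sets bits 3 4 6 -> bits=10011110
Op 3: query gnu -> checks bit0=1, bit4=1 (all 1) -> maybe
Op 4: insert bat -> sets bits 3 5 -> bits=10011110
Op 5: query bat -> checks bit3=1, bit5=1 (all 1) -> maybe
Op 6: query koi -> checks bit0=1, bit5=1, bit6=1 (all 1) -> maybe
Op 7: insert gnu -> sets bits 0 4 -> bits=10011110
Query results in order: maybe maybe maybe

Answer: maybe maybe maybe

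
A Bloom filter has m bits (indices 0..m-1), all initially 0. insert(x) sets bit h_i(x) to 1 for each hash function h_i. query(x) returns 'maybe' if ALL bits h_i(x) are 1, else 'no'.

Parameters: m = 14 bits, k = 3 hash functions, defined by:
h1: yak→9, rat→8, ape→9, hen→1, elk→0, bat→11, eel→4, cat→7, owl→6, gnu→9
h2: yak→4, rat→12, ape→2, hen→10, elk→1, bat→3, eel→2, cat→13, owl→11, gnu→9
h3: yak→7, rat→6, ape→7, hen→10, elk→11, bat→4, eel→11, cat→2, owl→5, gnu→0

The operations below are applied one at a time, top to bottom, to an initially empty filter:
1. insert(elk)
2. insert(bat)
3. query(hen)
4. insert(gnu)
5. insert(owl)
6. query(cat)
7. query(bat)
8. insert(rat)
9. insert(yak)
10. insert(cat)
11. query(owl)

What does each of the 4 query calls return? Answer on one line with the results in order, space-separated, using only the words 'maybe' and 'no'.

Start: bits=00000000000000
Op 1: insert elk -> sets bits 0 1 11 -> bits=11000000000100
Op 2: insert bat -> sets bits 3 4 11 -> bits=11011000000100
Op 3: query hen -> checks bit1=1, bit10=0 (has a 0) -> no
Op 4: insert gnu -> sets bits 0 9 -> bits=11011000010100
Op 5: insert owl -> sets bits 5 6 11 -> bits=11011110010100
Op 6: query cat -> checks bit2=0, bit7=0, bit13=0 (has a 0) -> no
Op 7: query bat -> checks bit3=1, bit4=1, bit11=1 (all 1) -> maybe
Op 8: insert rat -> sets bits 6 8 12 -> bits=11011110110110
Op 9: insert yak -> sets bits 4 7 9 -> bits=11011111110110
Op 10: insert cat -> sets bits 2 7 13 -> bits=11111111110111
Op 11: query owl -> checks bit5=1, bit6=1, bit11=1 (all 1) -> maybe
Query results in order: no no maybe maybe

Answer: no no maybe maybe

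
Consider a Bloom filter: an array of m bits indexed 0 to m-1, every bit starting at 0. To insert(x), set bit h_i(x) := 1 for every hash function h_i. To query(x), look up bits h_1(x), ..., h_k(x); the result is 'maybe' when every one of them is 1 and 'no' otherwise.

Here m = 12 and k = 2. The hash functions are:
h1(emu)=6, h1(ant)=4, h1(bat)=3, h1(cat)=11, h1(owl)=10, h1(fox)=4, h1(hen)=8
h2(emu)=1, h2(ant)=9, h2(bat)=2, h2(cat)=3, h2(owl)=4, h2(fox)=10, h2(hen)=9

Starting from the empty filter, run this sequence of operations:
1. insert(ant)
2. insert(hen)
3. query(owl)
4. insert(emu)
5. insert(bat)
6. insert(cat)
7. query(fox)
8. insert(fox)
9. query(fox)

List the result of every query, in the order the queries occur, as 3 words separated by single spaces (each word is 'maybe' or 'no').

Answer: no no maybe

Derivation:
Start: bits=000000000000
Op 1: insert ant -> sets bits 4 9 -> bits=000010000100
Op 2: insert hen -> sets bits 8 9 -> bits=000010001100
Op 3: query owl -> checks bit4=1, bit10=0 (has a 0) -> no
Op 4: insert emu -> sets bits 1 6 -> bits=010010101100
Op 5: insert bat -> sets bits 2 3 -> bits=011110101100
Op 6: insert cat -> sets bits 3 11 -> bits=011110101101
Op 7: query fox -> checks bit4=1, bit10=0 (has a 0) -> no
Op 8: insert fox -> sets bits 4 10 -> bits=011110101111
Op 9: query fox -> checks bit4=1, bit10=1 (all 1) -> maybe
Query results in order: no no maybe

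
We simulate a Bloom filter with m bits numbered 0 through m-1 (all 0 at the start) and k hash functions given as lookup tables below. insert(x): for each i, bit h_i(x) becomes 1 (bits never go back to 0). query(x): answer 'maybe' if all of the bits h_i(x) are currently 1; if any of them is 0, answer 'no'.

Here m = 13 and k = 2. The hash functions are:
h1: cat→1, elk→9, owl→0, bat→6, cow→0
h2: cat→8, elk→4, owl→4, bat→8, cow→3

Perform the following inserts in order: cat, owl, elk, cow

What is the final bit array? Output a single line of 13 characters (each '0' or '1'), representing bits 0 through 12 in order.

Answer: 1101100011000

Derivation:
Start: bits=0000000000000
After insert 'cat': sets bits 1 8 -> bits=0100000010000
After insert 'owl': sets bits 0 4 -> bits=1100100010000
After insert 'elk': sets bits 4 9 -> bits=1100100011000
After insert 'cow': sets bits 0 3 -> bits=1101100011000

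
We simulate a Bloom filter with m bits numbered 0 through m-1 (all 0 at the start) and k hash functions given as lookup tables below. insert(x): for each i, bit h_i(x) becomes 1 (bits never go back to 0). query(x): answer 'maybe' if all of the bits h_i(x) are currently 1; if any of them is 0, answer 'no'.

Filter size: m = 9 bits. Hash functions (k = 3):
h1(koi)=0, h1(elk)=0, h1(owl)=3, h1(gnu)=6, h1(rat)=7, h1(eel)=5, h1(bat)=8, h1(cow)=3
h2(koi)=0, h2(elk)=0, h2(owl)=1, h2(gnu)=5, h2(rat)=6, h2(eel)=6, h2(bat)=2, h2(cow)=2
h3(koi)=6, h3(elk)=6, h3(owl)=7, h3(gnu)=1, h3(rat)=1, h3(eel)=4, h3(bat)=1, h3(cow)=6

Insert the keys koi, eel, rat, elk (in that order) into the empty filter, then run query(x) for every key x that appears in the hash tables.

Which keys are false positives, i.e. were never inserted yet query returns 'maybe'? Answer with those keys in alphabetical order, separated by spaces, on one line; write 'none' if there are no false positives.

Answer: gnu

Derivation:
Start: bits=000000000
After insert 'koi': sets bits 0 6 -> bits=100000100
After insert 'eel': sets bits 4 5 6 -> bits=100011100
After insert 'rat': sets bits 1 6 7 -> bits=110011110
After insert 'elk': sets bits 0 6 -> bits=110011110
Not inserted: bat cow gnu owl — query each against bits=110011110:
query bat: checks bit1=1, bit2=0, bit8=0 (has a 0) -> no => not a false positive
query cow: checks bit2=0, bit3=0, bit6=1 (has a 0) -> no => not a false positive
query gnu: checks bit1=1, bit5=1, bit6=1 (all 1) -> maybe => FALSE POSITIVE
query owl: checks bit1=1, bit3=0, bit7=1 (has a 0) -> no => not a false positive
False positives (alphabetical): gnu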